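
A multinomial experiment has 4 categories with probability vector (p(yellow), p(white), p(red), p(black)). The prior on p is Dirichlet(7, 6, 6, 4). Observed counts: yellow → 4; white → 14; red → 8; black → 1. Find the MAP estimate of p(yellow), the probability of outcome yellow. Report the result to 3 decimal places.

MAP estimate of p(yellow) = 0.217

The posterior is Dirichlet(αᵢ + nᵢ) = Dirichlet(11, 20, 14, 5).
For a Dirichlet(a₁,…,a_K) with all aᵢ > 1, the mode has j-th component (aⱼ − 1)/(Σaᵢ − K).
Here Σaᵢ = 50 and K = 4, so p(yellow) = (11 − 1)/(50 − 4) = 10/46 ≈ 0.217.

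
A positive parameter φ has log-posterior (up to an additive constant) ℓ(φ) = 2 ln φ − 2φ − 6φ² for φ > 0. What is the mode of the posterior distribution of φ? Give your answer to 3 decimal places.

ℓ'(φ) = 2/φ − 2 − 12φ. Setting this to zero and multiplying by φ: 12φ² + 2φ − 2 = 0.
φ = (−2 + √(2² + 4·12·2)) / (2·12) = (−2 + √100) / 24 = (−2 + 10)/24 = 1/3.
ℓ''(φ) = −2/φ² − 12 < 0, confirming a maximum.

φ̂_MAP = 0.333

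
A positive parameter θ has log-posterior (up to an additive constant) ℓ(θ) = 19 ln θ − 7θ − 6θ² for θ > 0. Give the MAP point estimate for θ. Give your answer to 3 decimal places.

ℓ'(θ) = 19/θ − 7 − 12θ. Setting this to zero and multiplying by θ: 12θ² + 7θ − 19 = 0.
θ = (−7 + √(7² + 4·12·19)) / (2·12) = (−7 + √961) / 24 = (−7 + 31)/24 = 1.
ℓ''(θ) = −19/θ² − 12 < 0, confirming a maximum.

θ̂_MAP = 1.000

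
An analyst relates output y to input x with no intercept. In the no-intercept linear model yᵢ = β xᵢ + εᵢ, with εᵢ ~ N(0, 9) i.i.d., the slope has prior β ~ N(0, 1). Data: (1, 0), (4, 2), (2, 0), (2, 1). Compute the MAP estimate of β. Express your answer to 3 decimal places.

β̂_MAP = 0.294

log p(β | y) = −Σ(yᵢ − βxᵢ)²/(2·9) − β²/(2·1) + const.
Setting the derivative to zero: Σxᵢ(yᵢ − βxᵢ)/9 − β/1 = 0, so β = Σxᵢyᵢ / (Σxᵢ² + σ²/τ²).
Σxᵢyᵢ = 1·0 + 4·2 + 2·0 + 2·1 = 10; Σxᵢ² = 25; σ²/τ² = 9.
β̂_MAP = 10 / (25 + 9) = 10/34 ≈ 0.294.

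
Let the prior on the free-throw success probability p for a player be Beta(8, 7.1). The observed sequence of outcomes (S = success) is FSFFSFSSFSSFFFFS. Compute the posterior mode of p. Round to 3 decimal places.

Prior: Beta(8, 7.1).
Data: 7 successes in 16 trials (from the sequence). The binomial likelihood contributes p^7(1−p)^9, so the posterior is Beta(8+7, 7.1+9) = Beta(15, 16.1).
For Beta(a, b) with a, b > 1 the mode is (a−1)/(a+b−2) = 14/29.1 ≈ 0.481.

p̂_MAP = 0.481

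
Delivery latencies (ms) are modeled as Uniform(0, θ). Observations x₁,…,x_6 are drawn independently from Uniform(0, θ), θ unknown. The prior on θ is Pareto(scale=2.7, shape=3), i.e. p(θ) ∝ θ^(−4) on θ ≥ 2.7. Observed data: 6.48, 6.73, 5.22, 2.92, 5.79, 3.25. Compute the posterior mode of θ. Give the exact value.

The Uniform(0, θ) likelihood is θ^(−n) for θ ≥ max(xᵢ), zero otherwise. Here max(xᵢ) = 6.73.
Posterior ∝ θ^(−4) · θ^(−6) = θ^(−10) on θ ≥ max(2.7, 6.73) = 6.73.
This density is strictly decreasing in θ, so the posterior mode lies at the lower boundary of the support.

θ̂_MAP = 6.73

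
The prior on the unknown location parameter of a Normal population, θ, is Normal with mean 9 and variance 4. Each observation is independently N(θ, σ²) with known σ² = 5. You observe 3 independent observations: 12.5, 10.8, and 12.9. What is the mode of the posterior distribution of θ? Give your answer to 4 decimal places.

n = 3; x̄ = (12.5 + 10.8 + 12.9)/3 = 36.2/3 = 181/15 ≈ 12.0667.
For a Normal prior and Normal likelihood with known variance, the posterior is Normal; its mode equals its mean, the precision-weighted average.
Prior precision 1/σ₀² = 1/4 = 0.25; data precision n/σ² = 3/5 = 0.6.
θ̂ = (0.25·9 + 0.6·(181/15)) / (0.25 + 0.6) = 9.49/0.85 = 949/85 ≈ 11.1647.

θ̂_MAP = 11.1647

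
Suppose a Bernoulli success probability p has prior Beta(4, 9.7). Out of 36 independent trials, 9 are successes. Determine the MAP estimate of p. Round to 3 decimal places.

Prior: Beta(4, 9.7).
Data: 9 successes in 36 trials. The binomial likelihood contributes p^9(1−p)^27, so the posterior is Beta(4+9, 9.7+27) = Beta(13, 36.7).
For Beta(a, b) with a, b > 1 the mode is (a−1)/(a+b−2) = 12/47.7 ≈ 0.252.

p̂_MAP = 0.252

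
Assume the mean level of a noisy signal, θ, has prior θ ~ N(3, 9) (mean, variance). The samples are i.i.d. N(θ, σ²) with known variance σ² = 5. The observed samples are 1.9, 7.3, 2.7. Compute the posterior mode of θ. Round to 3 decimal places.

θ̂_MAP = 3.816

n = 3; x̄ = (1.9 + 7.3 + 2.7)/3 = 11.9/3 = 119/30 ≈ 3.9667.
For a Normal prior and Normal likelihood with known variance, the posterior is Normal; its mode equals its mean, the precision-weighted average.
Prior precision 1/σ₀² = 1/9; data precision n/σ² = 3/5 = 0.6.
θ̂ = ((1/9)·3 + 0.6·(119/30)) / (1/9 + 0.6) = (407/150)/(32/45) = 3.815625 ≈ 3.816.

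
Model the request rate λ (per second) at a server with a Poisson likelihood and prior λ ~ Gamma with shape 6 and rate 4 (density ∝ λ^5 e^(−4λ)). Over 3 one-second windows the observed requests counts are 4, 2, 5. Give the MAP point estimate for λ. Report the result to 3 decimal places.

λ̂_MAP = 2.286

Σxᵢ = 4+2+5 = 11, with n = 3.
Posterior ∝ λ^5e^(−4λ) · λ^11e^(−3λ) = λ^16e^(−7λ), i.e. Gamma(shape=17, rate=7).
The mode of a Gamma(a, b) with a ≥ 1 (shape–rate) is (a−1)/b = 16/7 ≈ 2.286.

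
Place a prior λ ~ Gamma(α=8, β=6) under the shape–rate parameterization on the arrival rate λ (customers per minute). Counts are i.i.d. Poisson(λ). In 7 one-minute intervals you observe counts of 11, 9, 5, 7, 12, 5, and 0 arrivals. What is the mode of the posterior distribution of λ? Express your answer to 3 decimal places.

Σxᵢ = 11+9+5+7+12+5+0 = 49, with n = 7.
Posterior ∝ λ^7e^(−6λ) · λ^49e^(−7λ) = λ^56e^(−13λ), i.e. Gamma(shape=57, rate=13).
The mode of a Gamma(a, b) with a ≥ 1 (shape–rate) is (a−1)/b = 56/13 ≈ 4.308.

λ̂_MAP = 4.308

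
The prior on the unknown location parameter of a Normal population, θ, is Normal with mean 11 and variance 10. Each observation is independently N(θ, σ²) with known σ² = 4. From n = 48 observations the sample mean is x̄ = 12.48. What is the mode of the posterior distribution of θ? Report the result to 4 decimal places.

n = 48, x̄ = 12.48.
For a Normal prior and Normal likelihood with known variance, the posterior is Normal; its mode equals its mean, the precision-weighted average.
Prior precision 1/σ₀² = 1/10 = 0.1; data precision n/σ² = 48/4 = 12.
θ̂ = (0.1·11 + 12·12.48) / (0.1 + 12) = 150.86/12.1 = 7543/605 ≈ 12.4678.

θ̂_MAP = 12.4678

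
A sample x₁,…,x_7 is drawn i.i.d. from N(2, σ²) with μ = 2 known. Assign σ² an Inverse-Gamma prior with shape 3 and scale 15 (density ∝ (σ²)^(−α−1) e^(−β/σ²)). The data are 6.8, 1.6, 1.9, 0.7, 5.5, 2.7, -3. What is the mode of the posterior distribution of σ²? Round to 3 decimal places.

σ̂²_MAP = 6.176

Sum of squared deviations about the known mean: SS = (6.8−2)² + (1.6−2)² + (1.9−2)² + (0.7−2)² + (5.5−2)² + (2.7−2)² + (-3−2)² = 62.64.
The Normal likelihood contributes (σ²)^(−n/2) exp(−SS/(2σ²)), so the posterior is Inverse-Gamma(α + n/2, β + SS/2) = Inverse-Gamma(6.5, 46.32).
The mode of Inverse-Gamma(a, b) is b/(a+1) = 46.32/7.5 ≈ 6.176.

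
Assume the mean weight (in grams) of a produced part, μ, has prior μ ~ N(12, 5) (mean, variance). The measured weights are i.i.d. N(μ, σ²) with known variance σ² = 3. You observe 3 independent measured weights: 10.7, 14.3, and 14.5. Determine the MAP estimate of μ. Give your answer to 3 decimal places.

μ̂_MAP = 12.972

n = 3; x̄ = (10.7 + 14.3 + 14.5)/3 = 39.5/3 = 79/6 ≈ 13.1667.
For a Normal prior and Normal likelihood with known variance, the posterior is Normal; its mode equals its mean, the precision-weighted average.
Prior precision 1/σ₀² = 1/5 = 0.2; data precision n/σ² = 3/3 = 1.
μ̂ = (0.2·12 + 1·(79/6)) / (0.2 + 1) = (467/30)/1.2 = 467/36 ≈ 12.972.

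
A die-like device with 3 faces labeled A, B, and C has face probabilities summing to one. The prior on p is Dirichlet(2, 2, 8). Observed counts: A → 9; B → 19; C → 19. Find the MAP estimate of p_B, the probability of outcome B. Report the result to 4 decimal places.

The posterior is Dirichlet(αᵢ + nᵢ) = Dirichlet(11, 21, 27).
For a Dirichlet(a₁,…,a_K) with all aᵢ > 1, the mode has j-th component (aⱼ − 1)/(Σaᵢ − K).
Here Σaᵢ = 59 and K = 3, so p_B = (21 − 1)/(59 − 3) = 20/56 ≈ 0.3571.

MAP estimate of p_B = 0.3571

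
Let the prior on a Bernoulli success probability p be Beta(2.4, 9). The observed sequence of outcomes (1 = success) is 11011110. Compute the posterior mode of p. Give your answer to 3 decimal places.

p̂_MAP = 0.425

Prior: Beta(2.4, 9).
Data: 6 successes in 8 trials (from the sequence). The binomial likelihood contributes p^6(1−p)^2, so the posterior is Beta(2.4+6, 9+2) = Beta(8.4, 11).
For Beta(a, b) with a, b > 1 the mode is (a−1)/(a+b−2) = 7.4/17.4 ≈ 0.425.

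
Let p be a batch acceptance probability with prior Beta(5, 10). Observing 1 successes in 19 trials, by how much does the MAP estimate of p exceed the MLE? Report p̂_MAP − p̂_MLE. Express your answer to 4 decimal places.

MAP − MLE = 0.1036

Posterior is Beta(6, 28); MAP = (6−1)/(34−2) = 5/32 ≈ 0.15625.
MLE ignores the prior: p̂_MLE = k/n = 1/19 ≈ 0.05263.
Difference = 5/32 − 1/19 = 63/608 ≈ 0.1036.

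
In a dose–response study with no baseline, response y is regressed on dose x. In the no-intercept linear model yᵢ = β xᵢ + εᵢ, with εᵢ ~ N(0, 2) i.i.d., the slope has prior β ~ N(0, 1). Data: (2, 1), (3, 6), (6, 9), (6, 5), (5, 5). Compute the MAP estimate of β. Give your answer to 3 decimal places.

β̂_MAP = 1.152

log p(β | y) = −Σ(yᵢ − βxᵢ)²/(2·2) − β²/(2·1) + const.
Setting the derivative to zero: Σxᵢ(yᵢ − βxᵢ)/2 − β/1 = 0, so β = Σxᵢyᵢ / (Σxᵢ² + σ²/τ²).
Σxᵢyᵢ = 2·1 + 3·6 + 6·9 + 6·5 + 5·5 = 129; Σxᵢ² = 110; σ²/τ² = 2.
β̂_MAP = 129 / (110 + 2) = 129/112 ≈ 1.152.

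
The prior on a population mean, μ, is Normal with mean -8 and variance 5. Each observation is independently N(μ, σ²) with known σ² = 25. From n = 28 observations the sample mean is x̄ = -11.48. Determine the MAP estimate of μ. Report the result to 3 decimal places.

n = 28, x̄ = -11.48.
For a Normal prior and Normal likelihood with known variance, the posterior is Normal; its mode equals its mean, the precision-weighted average.
Prior precision 1/σ₀² = 1/5 = 0.2; data precision n/σ² = 28/25 = 1.12.
μ̂ = (0.2·(-8) + 1.12·(-11.48)) / (0.2 + 1.12) = (-14.4576)/1.32 = -3012/275 ≈ -10.953.

μ̂_MAP = -10.953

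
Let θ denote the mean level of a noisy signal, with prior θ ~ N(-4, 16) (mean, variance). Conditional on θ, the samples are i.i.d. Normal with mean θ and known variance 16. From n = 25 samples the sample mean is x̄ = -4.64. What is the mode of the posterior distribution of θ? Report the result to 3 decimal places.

θ̂_MAP = -4.615

n = 25, x̄ = -4.64.
For a Normal prior and Normal likelihood with known variance, the posterior is Normal; its mode equals its mean, the precision-weighted average.
Prior precision 1/σ₀² = 1/16 = 0.0625; data precision n/σ² = 25/16 = 1.5625.
θ̂ = (0.0625·(-4) + 1.5625·(-4.64)) / (0.0625 + 1.5625) = (-7.5)/1.625 = -60/13 ≈ -4.615.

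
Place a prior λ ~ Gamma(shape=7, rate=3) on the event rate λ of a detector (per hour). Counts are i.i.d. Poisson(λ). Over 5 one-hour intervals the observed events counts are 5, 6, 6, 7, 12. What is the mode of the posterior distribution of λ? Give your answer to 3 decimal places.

λ̂_MAP = 5.250

Σxᵢ = 5+6+6+7+12 = 36, with n = 5.
Posterior ∝ λ^6e^(−3λ) · λ^36e^(−5λ) = λ^42e^(−8λ), i.e. Gamma(shape=43, rate=8).
The mode of a Gamma(a, b) with a ≥ 1 (shape–rate) is (a−1)/b = 42/8 ≈ 5.250.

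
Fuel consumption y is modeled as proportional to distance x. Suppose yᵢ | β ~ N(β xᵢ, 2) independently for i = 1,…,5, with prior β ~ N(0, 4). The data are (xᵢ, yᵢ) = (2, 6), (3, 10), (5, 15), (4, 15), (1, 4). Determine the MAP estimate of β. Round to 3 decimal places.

log p(β | y) = −Σ(yᵢ − βxᵢ)²/(2·2) − β²/(2·4) + const.
Setting the derivative to zero: Σxᵢ(yᵢ − βxᵢ)/2 − β/4 = 0, so β = Σxᵢyᵢ / (Σxᵢ² + σ²/τ²).
Σxᵢyᵢ = 2·6 + 3·10 + 5·15 + 4·15 + 1·4 = 181; Σxᵢ² = 55; σ²/τ² = 0.5.
β̂_MAP = 181 / (55 + 0.5) = 181/55.5 ≈ 3.261.

β̂_MAP = 3.261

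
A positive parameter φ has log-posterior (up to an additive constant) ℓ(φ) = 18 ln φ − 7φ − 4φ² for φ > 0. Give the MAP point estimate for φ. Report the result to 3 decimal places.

ℓ'(φ) = 18/φ − 7 − 8φ. Setting this to zero and multiplying by φ: 8φ² + 7φ − 18 = 0.
φ = (−7 + √(7² + 4·8·18)) / (2·8) = (−7 + √625) / 16 = (−7 + 25)/16 = 9/8.
ℓ''(φ) = −18/φ² − 8 < 0, confirming a maximum.

φ̂_MAP = 1.125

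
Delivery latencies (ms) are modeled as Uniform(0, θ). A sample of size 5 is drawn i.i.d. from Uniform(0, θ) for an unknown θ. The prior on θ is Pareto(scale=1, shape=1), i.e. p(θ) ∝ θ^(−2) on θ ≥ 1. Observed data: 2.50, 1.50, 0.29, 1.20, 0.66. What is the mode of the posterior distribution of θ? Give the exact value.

θ̂_MAP = 2.50

The Uniform(0, θ) likelihood is θ^(−n) for θ ≥ max(xᵢ), zero otherwise. Here max(xᵢ) = 2.50.
Posterior ∝ θ^(−2) · θ^(−5) = θ^(−7) on θ ≥ max(1, 2.50) = 2.50.
This density is strictly decreasing in θ, so the posterior mode lies at the lower boundary of the support.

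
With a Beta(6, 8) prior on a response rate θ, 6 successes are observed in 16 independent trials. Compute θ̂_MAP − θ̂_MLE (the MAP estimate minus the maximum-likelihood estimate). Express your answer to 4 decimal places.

Posterior is Beta(12, 18); MAP = (12−1)/(30−2) = 11/28 ≈ 0.39286.
MLE ignores the prior: θ̂_MLE = k/n = 6/16 ≈ 0.37500.
Difference = 11/28 − 6/16 = 1/56 ≈ 0.0179.

MAP − MLE = 0.0179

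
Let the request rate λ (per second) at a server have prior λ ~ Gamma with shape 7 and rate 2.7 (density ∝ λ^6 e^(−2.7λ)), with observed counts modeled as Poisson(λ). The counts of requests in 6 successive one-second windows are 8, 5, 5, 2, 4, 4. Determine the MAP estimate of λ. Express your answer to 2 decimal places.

Σxᵢ = 8+5+5+2+4+4 = 28, with n = 6.
Posterior ∝ λ^6e^(−2.7λ) · λ^28e^(−6λ) = λ^34e^(−8.7λ), i.e. Gamma(shape=35, rate=8.7).
The mode of a Gamma(a, b) with a ≥ 1 (shape–rate) is (a−1)/b = 34/8.7 ≈ 3.91.

λ̂_MAP = 3.91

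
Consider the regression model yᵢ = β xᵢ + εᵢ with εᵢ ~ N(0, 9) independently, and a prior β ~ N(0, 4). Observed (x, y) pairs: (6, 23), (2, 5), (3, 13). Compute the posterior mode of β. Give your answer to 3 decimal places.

log p(β | y) = −Σ(yᵢ − βxᵢ)²/(2·9) − β²/(2·4) + const.
Setting the derivative to zero: Σxᵢ(yᵢ − βxᵢ)/9 − β/4 = 0, so β = Σxᵢyᵢ / (Σxᵢ² + σ²/τ²).
Σxᵢyᵢ = 6·23 + 2·5 + 3·13 = 187; Σxᵢ² = 49; σ²/τ² = 2.25.
β̂_MAP = 187 / (49 + 2.25) = 187/51.25 ≈ 3.649.

β̂_MAP = 3.649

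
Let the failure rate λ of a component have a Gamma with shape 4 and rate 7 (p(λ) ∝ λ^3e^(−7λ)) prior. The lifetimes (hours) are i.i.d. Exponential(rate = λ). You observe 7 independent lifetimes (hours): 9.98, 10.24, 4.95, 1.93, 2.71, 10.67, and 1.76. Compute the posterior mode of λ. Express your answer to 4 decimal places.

The Exponential(rate=λ) likelihood is ∝ λ^n e^(−λΣtᵢ). Here n = 7 and Σtᵢ = 9.98 + 10.24 + 4.95 + 1.93 + 2.71 + 10.67 + 1.76 = 42.24.
Posterior ∝ λ^3e^(−7λ) · λ^7e^(−42.24λ) = λ^10e^(−49.24λ), i.e. Gamma(11, 49.24).
Mode = (a−1)/b = 10/49.24 ≈ 0.2031.

λ̂_MAP = 0.2031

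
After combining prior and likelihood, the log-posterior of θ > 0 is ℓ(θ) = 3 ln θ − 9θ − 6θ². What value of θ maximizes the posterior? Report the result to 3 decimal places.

ℓ'(θ) = 3/θ − 9 − 12θ. Setting this to zero and multiplying by θ: 12θ² + 9θ − 3 = 0.
θ = (−9 + √(9² + 4·12·3)) / (2·12) = (−9 + √225) / 24 = (−9 + 15)/24 = 1/4.
ℓ''(θ) = −3/θ² − 12 < 0, confirming a maximum.

θ̂_MAP = 0.250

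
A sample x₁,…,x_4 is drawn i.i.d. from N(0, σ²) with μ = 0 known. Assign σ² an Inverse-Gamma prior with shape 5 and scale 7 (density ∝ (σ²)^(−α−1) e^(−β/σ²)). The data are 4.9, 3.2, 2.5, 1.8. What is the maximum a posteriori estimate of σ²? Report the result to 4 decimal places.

Sum of squared deviations about the known mean: SS = (4.9−0)² + (3.2−0)² + (2.5−0)² + (1.8−0)² = 43.74.
The Normal likelihood contributes (σ²)^(−n/2) exp(−SS/(2σ²)), so the posterior is Inverse-Gamma(α + n/2, β + SS/2) = Inverse-Gamma(7, 28.87).
The mode of Inverse-Gamma(a, b) is b/(a+1) = 28.87/8 ≈ 3.6088.

σ̂²_MAP = 3.6088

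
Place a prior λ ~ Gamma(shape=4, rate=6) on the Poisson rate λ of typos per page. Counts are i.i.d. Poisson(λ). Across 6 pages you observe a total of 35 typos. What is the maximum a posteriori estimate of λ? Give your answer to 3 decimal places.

λ̂_MAP = 3.167

Σxᵢ = 35, n = 6.
Posterior ∝ λ^3e^(−6λ) · λ^35e^(−6λ) = λ^38e^(−12λ), i.e. Gamma(shape=39, rate=12).
The mode of a Gamma(a, b) with a ≥ 1 (shape–rate) is (a−1)/b = 38/12 ≈ 3.167.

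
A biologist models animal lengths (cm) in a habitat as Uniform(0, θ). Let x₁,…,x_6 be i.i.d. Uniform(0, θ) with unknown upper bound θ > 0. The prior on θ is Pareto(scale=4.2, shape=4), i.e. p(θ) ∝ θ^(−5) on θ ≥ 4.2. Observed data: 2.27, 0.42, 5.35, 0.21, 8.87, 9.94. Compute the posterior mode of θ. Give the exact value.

The Uniform(0, θ) likelihood is θ^(−n) for θ ≥ max(xᵢ), zero otherwise. Here max(xᵢ) = 9.94.
Posterior ∝ θ^(−5) · θ^(−6) = θ^(−11) on θ ≥ max(4.2, 9.94) = 9.94.
This density is strictly decreasing in θ, so the posterior mode lies at the lower boundary of the support.

θ̂_MAP = 9.94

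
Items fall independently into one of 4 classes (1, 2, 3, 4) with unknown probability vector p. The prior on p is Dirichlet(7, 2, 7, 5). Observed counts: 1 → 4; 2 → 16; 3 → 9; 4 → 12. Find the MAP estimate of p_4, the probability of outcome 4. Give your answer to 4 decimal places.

MAP estimate: 0.2759

The posterior is Dirichlet(αᵢ + nᵢ) = Dirichlet(11, 18, 16, 17).
For a Dirichlet(a₁,…,a_K) with all aᵢ > 1, the mode has j-th component (aⱼ − 1)/(Σaᵢ − K).
Here Σaᵢ = 62 and K = 4, so p_4 = (17 − 1)/(62 − 4) = 16/58 ≈ 0.2759.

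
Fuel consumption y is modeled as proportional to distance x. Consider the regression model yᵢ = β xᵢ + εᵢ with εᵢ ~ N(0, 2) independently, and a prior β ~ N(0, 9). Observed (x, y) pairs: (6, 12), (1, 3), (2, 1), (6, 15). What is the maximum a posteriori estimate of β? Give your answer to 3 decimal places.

log p(β | y) = −Σ(yᵢ − βxᵢ)²/(2·2) − β²/(2·9) + const.
Setting the derivative to zero: Σxᵢ(yᵢ − βxᵢ)/2 − β/9 = 0, so β = Σxᵢyᵢ / (Σxᵢ² + σ²/τ²).
Σxᵢyᵢ = 6·12 + 1·3 + 2·1 + 6·15 = 167; Σxᵢ² = 77; σ²/τ² = 2/9.
β̂_MAP = 167 / (77 + 2/9) = 167/(695/9) = 1503/695 ≈ 2.163.

β̂_MAP = 2.163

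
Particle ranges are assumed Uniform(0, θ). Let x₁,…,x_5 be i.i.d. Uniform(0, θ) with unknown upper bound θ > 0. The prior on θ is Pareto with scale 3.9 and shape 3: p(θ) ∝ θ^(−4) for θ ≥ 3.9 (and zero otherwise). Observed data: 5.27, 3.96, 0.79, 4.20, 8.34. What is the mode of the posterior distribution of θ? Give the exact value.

The Uniform(0, θ) likelihood is θ^(−n) for θ ≥ max(xᵢ), zero otherwise. Here max(xᵢ) = 8.34.
Posterior ∝ θ^(−4) · θ^(−5) = θ^(−9) on θ ≥ max(3.9, 8.34) = 8.34.
This density is strictly decreasing in θ, so the posterior mode lies at the lower boundary of the support.

θ̂_MAP = 8.34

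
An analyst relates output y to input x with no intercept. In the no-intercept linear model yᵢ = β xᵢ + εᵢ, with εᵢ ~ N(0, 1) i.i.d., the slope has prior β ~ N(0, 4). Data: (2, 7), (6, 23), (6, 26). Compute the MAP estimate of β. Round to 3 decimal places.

log p(β | y) = −Σ(yᵢ − βxᵢ)²/(2·1) − β²/(2·4) + const.
Setting the derivative to zero: Σxᵢ(yᵢ − βxᵢ)/1 − β/4 = 0, so β = Σxᵢyᵢ / (Σxᵢ² + σ²/τ²).
Σxᵢyᵢ = 2·7 + 6·23 + 6·26 = 308; Σxᵢ² = 76; σ²/τ² = 0.25.
β̂_MAP = 308 / (76 + 0.25) = 308/76.25 ≈ 4.039.

β̂_MAP = 4.039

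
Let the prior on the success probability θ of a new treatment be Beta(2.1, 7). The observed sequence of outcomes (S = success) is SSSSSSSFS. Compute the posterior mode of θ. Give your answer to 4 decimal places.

θ̂_MAP = 0.5652

Prior: Beta(2.1, 7).
Data: 8 successes in 9 trials (from the sequence). The binomial likelihood contributes θ^8(1−θ)^1, so the posterior is Beta(2.1+8, 7+1) = Beta(10.1, 8).
For Beta(a, b) with a, b > 1 the mode is (a−1)/(a+b−2) = 9.1/16.1 ≈ 0.5652.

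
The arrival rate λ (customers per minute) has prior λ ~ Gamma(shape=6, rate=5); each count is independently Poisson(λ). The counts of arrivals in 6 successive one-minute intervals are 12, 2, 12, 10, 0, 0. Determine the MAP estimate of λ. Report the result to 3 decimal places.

λ̂_MAP = 3.727

Σxᵢ = 12+2+12+10+0+0 = 36, with n = 6.
Posterior ∝ λ^5e^(−5λ) · λ^36e^(−6λ) = λ^41e^(−11λ), i.e. Gamma(shape=42, rate=11).
The mode of a Gamma(a, b) with a ≥ 1 (shape–rate) is (a−1)/b = 41/11 ≈ 3.727.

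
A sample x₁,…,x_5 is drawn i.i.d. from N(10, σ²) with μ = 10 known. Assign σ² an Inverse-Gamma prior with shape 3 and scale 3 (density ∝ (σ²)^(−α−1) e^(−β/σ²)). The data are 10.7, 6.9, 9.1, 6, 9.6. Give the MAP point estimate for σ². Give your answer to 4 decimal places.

Sum of squared deviations about the known mean: SS = (10.7−10)² + (6.9−10)² + (9.1−10)² + (6−10)² + (9.6−10)² = 27.07.
The Normal likelihood contributes (σ²)^(−n/2) exp(−SS/(2σ²)), so the posterior is Inverse-Gamma(α + n/2, β + SS/2) = Inverse-Gamma(5.5, 16.535).
The mode of Inverse-Gamma(a, b) is b/(a+1) = 16.535/6.5 ≈ 2.5438.

σ̂²_MAP = 2.5438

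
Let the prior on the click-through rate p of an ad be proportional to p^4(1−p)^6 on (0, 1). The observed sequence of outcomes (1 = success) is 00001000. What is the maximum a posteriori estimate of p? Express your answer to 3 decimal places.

p̂_MAP = 0.278

The prior density ∝ p^4(1−p)^6 is the kernel of Beta(5, 7).
Data: 1 success in 8 trials (from the sequence). The binomial likelihood contributes p(1−p)^7, so the posterior is Beta(5+1, 7+7) = Beta(6, 14).
For Beta(a, b) with a, b > 1 the mode is (a−1)/(a+b−2) = 5/18 ≈ 0.278.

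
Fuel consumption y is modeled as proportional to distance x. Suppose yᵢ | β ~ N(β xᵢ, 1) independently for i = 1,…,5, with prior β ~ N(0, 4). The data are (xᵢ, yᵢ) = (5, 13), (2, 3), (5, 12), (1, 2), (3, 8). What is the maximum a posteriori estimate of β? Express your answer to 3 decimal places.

β̂_MAP = 2.444

log p(β | y) = −Σ(yᵢ − βxᵢ)²/(2·1) − β²/(2·4) + const.
Setting the derivative to zero: Σxᵢ(yᵢ − βxᵢ)/1 − β/4 = 0, so β = Σxᵢyᵢ / (Σxᵢ² + σ²/τ²).
Σxᵢyᵢ = 5·13 + 2·3 + 5·12 + 1·2 + 3·8 = 157; Σxᵢ² = 64; σ²/τ² = 0.25.
β̂_MAP = 157 / (64 + 0.25) = 157/64.25 ≈ 2.444.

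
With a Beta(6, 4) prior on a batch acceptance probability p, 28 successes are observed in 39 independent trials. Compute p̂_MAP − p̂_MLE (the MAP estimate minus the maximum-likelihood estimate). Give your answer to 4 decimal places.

MAP − MLE = -0.0158

Posterior is Beta(34, 15); MAP = (34−1)/(49−2) = 33/47 ≈ 0.70213.
MLE ignores the prior: p̂_MLE = k/n = 28/39 ≈ 0.71795.
Difference = 33/47 − 28/39 = -29/1833 ≈ -0.0158.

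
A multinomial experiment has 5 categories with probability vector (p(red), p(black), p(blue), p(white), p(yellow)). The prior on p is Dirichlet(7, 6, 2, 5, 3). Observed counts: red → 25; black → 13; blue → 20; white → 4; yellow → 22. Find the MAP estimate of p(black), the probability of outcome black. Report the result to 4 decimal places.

MAP estimate of p(black) = 0.1765

The posterior is Dirichlet(αᵢ + nᵢ) = Dirichlet(32, 19, 22, 9, 25).
For a Dirichlet(a₁,…,a_K) with all aᵢ > 1, the mode has j-th component (aⱼ − 1)/(Σaᵢ − K).
Here Σaᵢ = 107 and K = 5, so p(black) = (19 − 1)/(107 − 5) = 18/102 ≈ 0.1765.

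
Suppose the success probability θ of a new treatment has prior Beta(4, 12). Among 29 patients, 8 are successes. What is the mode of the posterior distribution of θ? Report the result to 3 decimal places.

θ̂_MAP = 0.256

Prior: Beta(4, 12).
Data: 8 successes in 29 trials. The binomial likelihood contributes θ^8(1−θ)^21, so the posterior is Beta(4+8, 12+21) = Beta(12, 33).
For Beta(a, b) with a, b > 1 the mode is (a−1)/(a+b−2) = 11/43 ≈ 0.256.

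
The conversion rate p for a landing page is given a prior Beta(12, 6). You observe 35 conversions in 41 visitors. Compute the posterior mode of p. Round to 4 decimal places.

Prior: Beta(12, 6).
Data: 35 successes in 41 trials. The binomial likelihood contributes p^35(1−p)^6, so the posterior is Beta(12+35, 6+6) = Beta(47, 12).
For Beta(a, b) with a, b > 1 the mode is (a−1)/(a+b−2) = 46/57 ≈ 0.8070.

p̂_MAP = 0.8070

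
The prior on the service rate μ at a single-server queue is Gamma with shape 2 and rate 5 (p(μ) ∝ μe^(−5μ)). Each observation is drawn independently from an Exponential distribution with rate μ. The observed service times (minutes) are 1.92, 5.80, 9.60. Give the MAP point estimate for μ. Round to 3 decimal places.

μ̂_MAP = 0.179

The Exponential(rate=μ) likelihood is ∝ μ^n e^(−μΣtᵢ). Here n = 3 and Σtᵢ = 1.92 + 5.80 + 9.60 = 17.32.
Posterior ∝ μe^(−5μ) · μ^3e^(−17.32μ) = μ^4e^(−22.32μ), i.e. Gamma(5, 22.32).
Mode = (a−1)/b = 4/22.32 ≈ 0.179.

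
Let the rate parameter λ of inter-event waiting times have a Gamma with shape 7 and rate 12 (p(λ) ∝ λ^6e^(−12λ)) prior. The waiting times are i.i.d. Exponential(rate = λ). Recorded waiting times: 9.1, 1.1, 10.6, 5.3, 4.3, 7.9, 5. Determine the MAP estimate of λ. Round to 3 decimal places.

λ̂_MAP = 0.235

The Exponential(rate=λ) likelihood is ∝ λ^n e^(−λΣtᵢ). Here n = 7 and Σtᵢ = 9.1 + 1.1 + 10.6 + 5.3 + 4.3 + 7.9 + 5 = 43.3.
Posterior ∝ λ^6e^(−12λ) · λ^7e^(−43.3λ) = λ^13e^(−55.3λ), i.e. Gamma(14, 55.3).
Mode = (a−1)/b = 13/55.3 ≈ 0.235.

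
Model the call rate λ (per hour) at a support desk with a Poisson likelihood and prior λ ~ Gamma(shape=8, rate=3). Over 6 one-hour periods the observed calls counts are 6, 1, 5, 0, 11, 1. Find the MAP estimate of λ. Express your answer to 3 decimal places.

Σxᵢ = 6+1+5+0+11+1 = 24, with n = 6.
Posterior ∝ λ^7e^(−3λ) · λ^24e^(−6λ) = λ^31e^(−9λ), i.e. Gamma(shape=32, rate=9).
The mode of a Gamma(a, b) with a ≥ 1 (shape–rate) is (a−1)/b = 31/9 ≈ 3.444.

λ̂_MAP = 3.444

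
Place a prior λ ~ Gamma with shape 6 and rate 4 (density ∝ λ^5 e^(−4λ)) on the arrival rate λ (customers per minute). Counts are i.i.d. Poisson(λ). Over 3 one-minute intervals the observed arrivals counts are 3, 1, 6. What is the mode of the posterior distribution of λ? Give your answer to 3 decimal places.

λ̂_MAP = 2.143

Σxᵢ = 3+1+6 = 10, with n = 3.
Posterior ∝ λ^5e^(−4λ) · λ^10e^(−3λ) = λ^15e^(−7λ), i.e. Gamma(shape=16, rate=7).
The mode of a Gamma(a, b) with a ≥ 1 (shape–rate) is (a−1)/b = 15/7 ≈ 2.143.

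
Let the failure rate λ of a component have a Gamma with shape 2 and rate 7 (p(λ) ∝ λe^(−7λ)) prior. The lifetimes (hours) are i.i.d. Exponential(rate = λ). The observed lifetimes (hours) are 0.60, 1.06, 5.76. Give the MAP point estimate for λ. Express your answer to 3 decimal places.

The Exponential(rate=λ) likelihood is ∝ λ^n e^(−λΣtᵢ). Here n = 3 and Σtᵢ = 0.60 + 1.06 + 5.76 = 7.42.
Posterior ∝ λe^(−7λ) · λ^3e^(−7.42λ) = λ^4e^(−14.42λ), i.e. Gamma(5, 14.42).
Mode = (a−1)/b = 4/14.42 ≈ 0.277.

λ̂_MAP = 0.277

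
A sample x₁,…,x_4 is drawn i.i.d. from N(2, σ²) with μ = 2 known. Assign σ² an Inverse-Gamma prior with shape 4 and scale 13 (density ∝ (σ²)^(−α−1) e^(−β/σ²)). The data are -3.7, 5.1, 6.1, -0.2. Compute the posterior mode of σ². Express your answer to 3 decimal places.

σ̂²_MAP = 6.411

Sum of squared deviations about the known mean: SS = (-3.7−2)² + (5.1−2)² + (6.1−2)² + (-0.2−2)² = 63.75.
The Normal likelihood contributes (σ²)^(−n/2) exp(−SS/(2σ²)), so the posterior is Inverse-Gamma(α + n/2, β + SS/2) = Inverse-Gamma(6, 44.875).
The mode of Inverse-Gamma(a, b) is b/(a+1) = 44.875/7 ≈ 6.411.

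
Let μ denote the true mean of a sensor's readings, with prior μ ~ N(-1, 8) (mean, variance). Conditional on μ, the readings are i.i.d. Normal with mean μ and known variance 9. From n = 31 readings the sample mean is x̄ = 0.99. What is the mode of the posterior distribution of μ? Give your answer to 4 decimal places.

n = 31, x̄ = 0.99.
For a Normal prior and Normal likelihood with known variance, the posterior is Normal; its mode equals its mean, the precision-weighted average.
Prior precision 1/σ₀² = 1/8 = 0.125; data precision n/σ² = 31/9.
μ̂ = (0.125·(-1) + (31/9)·0.99) / (0.125 + 31/9) = 3.285/(257/72) = 5913/6425 ≈ 0.9203.

μ̂_MAP = 0.9203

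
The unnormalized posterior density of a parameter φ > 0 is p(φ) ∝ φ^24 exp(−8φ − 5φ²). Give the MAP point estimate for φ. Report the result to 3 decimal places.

φ̂_MAP = 1.200

ℓ'(φ) = 24/φ − 8 − 10φ. Setting this to zero and multiplying by φ: 10φ² + 8φ − 24 = 0.
φ = (−8 + √(8² + 4·10·24)) / (2·10) = (−8 + √1024) / 20 = (−8 + 32)/20 = 6/5.
ℓ''(φ) = −24/φ² − 10 < 0, confirming a maximum.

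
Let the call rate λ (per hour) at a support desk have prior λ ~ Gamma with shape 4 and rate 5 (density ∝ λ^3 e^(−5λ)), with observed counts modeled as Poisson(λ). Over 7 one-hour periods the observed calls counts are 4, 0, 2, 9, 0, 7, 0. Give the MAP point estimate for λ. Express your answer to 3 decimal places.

Σxᵢ = 4+0+2+9+0+7+0 = 22, with n = 7.
Posterior ∝ λ^3e^(−5λ) · λ^22e^(−7λ) = λ^25e^(−12λ), i.e. Gamma(shape=26, rate=12).
The mode of a Gamma(a, b) with a ≥ 1 (shape–rate) is (a−1)/b = 25/12 ≈ 2.083.

λ̂_MAP = 2.083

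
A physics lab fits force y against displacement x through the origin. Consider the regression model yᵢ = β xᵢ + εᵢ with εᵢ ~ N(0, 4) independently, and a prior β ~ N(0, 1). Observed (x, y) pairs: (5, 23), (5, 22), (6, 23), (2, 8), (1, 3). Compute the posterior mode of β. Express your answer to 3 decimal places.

log p(β | y) = −Σ(yᵢ − βxᵢ)²/(2·4) − β²/(2·1) + const.
Setting the derivative to zero: Σxᵢ(yᵢ − βxᵢ)/4 − β/1 = 0, so β = Σxᵢyᵢ / (Σxᵢ² + σ²/τ²).
Σxᵢyᵢ = 5·23 + 5·22 + 6·23 + 2·8 + 1·3 = 382; Σxᵢ² = 91; σ²/τ² = 4.
β̂_MAP = 382 / (91 + 4) = 382/95 ≈ 4.021.

β̂_MAP = 4.021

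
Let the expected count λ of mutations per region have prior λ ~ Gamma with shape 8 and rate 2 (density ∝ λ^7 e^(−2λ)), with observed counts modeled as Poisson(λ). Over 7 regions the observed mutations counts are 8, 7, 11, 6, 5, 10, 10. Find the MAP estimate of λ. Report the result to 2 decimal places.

λ̂_MAP = 7.11

Σxᵢ = 8+7+11+6+5+10+10 = 57, with n = 7.
Posterior ∝ λ^7e^(−2λ) · λ^57e^(−7λ) = λ^64e^(−9λ), i.e. Gamma(shape=65, rate=9).
The mode of a Gamma(a, b) with a ≥ 1 (shape–rate) is (a−1)/b = 64/9 ≈ 7.11.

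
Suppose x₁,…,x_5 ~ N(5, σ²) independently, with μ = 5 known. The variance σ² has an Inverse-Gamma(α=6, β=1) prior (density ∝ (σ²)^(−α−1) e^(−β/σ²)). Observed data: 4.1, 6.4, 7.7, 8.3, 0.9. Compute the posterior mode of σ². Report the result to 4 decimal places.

Sum of squared deviations about the known mean: SS = (4.1−5)² + (6.4−5)² + (7.7−5)² + (8.3−5)² + (0.9−5)² = 37.76.
The Normal likelihood contributes (σ²)^(−n/2) exp(−SS/(2σ²)), so the posterior is Inverse-Gamma(α + n/2, β + SS/2) = Inverse-Gamma(8.5, 19.88).
The mode of Inverse-Gamma(a, b) is b/(a+1) = 19.88/9.5 ≈ 2.0926.

σ̂²_MAP = 2.0926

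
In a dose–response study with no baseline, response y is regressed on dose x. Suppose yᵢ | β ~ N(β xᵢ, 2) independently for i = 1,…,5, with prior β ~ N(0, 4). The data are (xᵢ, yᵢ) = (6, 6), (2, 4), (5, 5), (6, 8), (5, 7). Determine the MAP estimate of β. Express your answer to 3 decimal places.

log p(β | y) = −Σ(yᵢ − βxᵢ)²/(2·2) − β²/(2·4) + const.
Setting the derivative to zero: Σxᵢ(yᵢ − βxᵢ)/2 − β/4 = 0, so β = Σxᵢyᵢ / (Σxᵢ² + σ²/τ²).
Σxᵢyᵢ = 6·6 + 2·4 + 5·5 + 6·8 + 5·7 = 152; Σxᵢ² = 126; σ²/τ² = 0.5.
β̂_MAP = 152 / (126 + 0.5) = 152/126.5 ≈ 1.202.

β̂_MAP = 1.202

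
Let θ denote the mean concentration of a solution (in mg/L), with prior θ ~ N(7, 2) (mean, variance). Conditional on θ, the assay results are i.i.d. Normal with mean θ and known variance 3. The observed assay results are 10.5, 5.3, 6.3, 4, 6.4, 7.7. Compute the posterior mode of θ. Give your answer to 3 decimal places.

θ̂_MAP = 6.760

n = 6; x̄ = (10.5 + 5.3 + 6.3 + 4 + 6.4 + 7.7)/6 = 40.2/6 = 6.7.
For a Normal prior and Normal likelihood with known variance, the posterior is Normal; its mode equals its mean, the precision-weighted average.
Prior precision 1/σ₀² = 1/2 = 0.5; data precision n/σ² = 6/3 = 2.
θ̂ = (0.5·7 + 2·6.7) / (0.5 + 2) = 16.9/2.5 = 6.760.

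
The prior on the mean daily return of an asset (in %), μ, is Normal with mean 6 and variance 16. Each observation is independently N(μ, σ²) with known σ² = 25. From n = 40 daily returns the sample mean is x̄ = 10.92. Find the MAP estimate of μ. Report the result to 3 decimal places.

μ̂_MAP = 10.735

n = 40, x̄ = 10.92.
For a Normal prior and Normal likelihood with known variance, the posterior is Normal; its mode equals its mean, the precision-weighted average.
Prior precision 1/σ₀² = 1/16 = 0.0625; data precision n/σ² = 40/25 = 1.6.
μ̂ = (0.0625·6 + 1.6·10.92) / (0.0625 + 1.6) = 17.847/1.6625 = 35694/3325 ≈ 10.735.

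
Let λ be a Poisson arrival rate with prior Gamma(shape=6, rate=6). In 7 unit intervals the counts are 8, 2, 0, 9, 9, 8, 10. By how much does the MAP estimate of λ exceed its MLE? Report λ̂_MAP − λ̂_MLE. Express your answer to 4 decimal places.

Σxᵢ = 46. Posterior is Gamma(52, 13); MAP = (52−1)/13 = 51/13 ≈ 3.92308.
MLE = x̄ = 46/7 ≈ 6.57143.
Difference = 51/13 − 46/7 = -241/91 ≈ -2.6484.

MAP − MLE = -2.6484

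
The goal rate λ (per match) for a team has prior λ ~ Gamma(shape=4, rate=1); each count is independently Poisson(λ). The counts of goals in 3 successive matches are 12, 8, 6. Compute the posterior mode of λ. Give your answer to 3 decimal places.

λ̂_MAP = 7.250

Σxᵢ = 12+8+6 = 26, with n = 3.
Posterior ∝ λ^3e^(−1λ) · λ^26e^(−3λ) = λ^29e^(−4λ), i.e. Gamma(shape=30, rate=4).
The mode of a Gamma(a, b) with a ≥ 1 (shape–rate) is (a−1)/b = 29/4 ≈ 7.250.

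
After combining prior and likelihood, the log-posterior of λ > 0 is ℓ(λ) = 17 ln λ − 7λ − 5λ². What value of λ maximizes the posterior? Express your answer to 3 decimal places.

ℓ'(λ) = 17/λ − 7 − 10λ. Setting this to zero and multiplying by λ: 10λ² + 7λ − 17 = 0.
λ = (−7 + √(7² + 4·10·17)) / (2·10) = (−7 + √729) / 20 = (−7 + 27)/20 = 1.
ℓ''(λ) = −17/λ² − 10 < 0, confirming a maximum.

λ̂_MAP = 1.000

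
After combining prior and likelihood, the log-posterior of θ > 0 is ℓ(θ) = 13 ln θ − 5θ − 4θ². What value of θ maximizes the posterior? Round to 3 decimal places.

θ̂_MAP = 1.000

ℓ'(θ) = 13/θ − 5 − 8θ. Setting this to zero and multiplying by θ: 8θ² + 5θ − 13 = 0.
θ = (−5 + √(5² + 4·8·13)) / (2·8) = (−5 + √441) / 16 = (−5 + 21)/16 = 1.
ℓ''(θ) = −13/θ² − 8 < 0, confirming a maximum.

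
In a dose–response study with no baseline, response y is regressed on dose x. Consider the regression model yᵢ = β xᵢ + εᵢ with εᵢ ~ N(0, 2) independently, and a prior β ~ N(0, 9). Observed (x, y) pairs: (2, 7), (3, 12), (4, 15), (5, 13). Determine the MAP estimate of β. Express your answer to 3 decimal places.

β̂_MAP = 3.227

log p(β | y) = −Σ(yᵢ − βxᵢ)²/(2·2) − β²/(2·9) + const.
Setting the derivative to zero: Σxᵢ(yᵢ − βxᵢ)/2 − β/9 = 0, so β = Σxᵢyᵢ / (Σxᵢ² + σ²/τ²).
Σxᵢyᵢ = 2·7 + 3·12 + 4·15 + 5·13 = 175; Σxᵢ² = 54; σ²/τ² = 2/9.
β̂_MAP = 175 / (54 + 2/9) = 175/(488/9) = 1575/488 ≈ 3.227.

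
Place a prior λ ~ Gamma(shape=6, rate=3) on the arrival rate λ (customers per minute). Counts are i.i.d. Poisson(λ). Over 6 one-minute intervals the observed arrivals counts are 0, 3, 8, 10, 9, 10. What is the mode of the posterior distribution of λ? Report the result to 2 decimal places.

Σxᵢ = 0+3+8+10+9+10 = 40, with n = 6.
Posterior ∝ λ^5e^(−3λ) · λ^40e^(−6λ) = λ^45e^(−9λ), i.e. Gamma(shape=46, rate=9).
The mode of a Gamma(a, b) with a ≥ 1 (shape–rate) is (a−1)/b = 45/9 ≈ 5.00.

λ̂_MAP = 5.00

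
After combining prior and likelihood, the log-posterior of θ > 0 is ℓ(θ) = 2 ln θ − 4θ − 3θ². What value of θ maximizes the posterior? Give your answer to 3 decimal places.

ℓ'(θ) = 2/θ − 4 − 6θ. Setting this to zero and multiplying by θ: 6θ² + 4θ − 2 = 0.
θ = (−4 + √(4² + 4·6·2)) / (2·6) = (−4 + √64) / 12 = (−4 + 8)/12 = 1/3.
ℓ''(θ) = −2/θ² − 6 < 0, confirming a maximum.

θ̂_MAP = 0.333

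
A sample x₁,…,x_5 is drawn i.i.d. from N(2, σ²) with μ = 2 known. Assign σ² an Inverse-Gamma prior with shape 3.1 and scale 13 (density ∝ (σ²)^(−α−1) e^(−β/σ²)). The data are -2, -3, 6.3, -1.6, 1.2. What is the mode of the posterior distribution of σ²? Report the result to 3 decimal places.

σ̂²_MAP = 7.507

Sum of squared deviations about the known mean: SS = (-2−2)² + (-3−2)² + (6.3−2)² + (-1.6−2)² + (1.2−2)² = 73.09.
The Normal likelihood contributes (σ²)^(−n/2) exp(−SS/(2σ²)), so the posterior is Inverse-Gamma(α + n/2, β + SS/2) = Inverse-Gamma(5.6, 49.545).
The mode of Inverse-Gamma(a, b) is b/(a+1) = 49.545/6.6 ≈ 7.507.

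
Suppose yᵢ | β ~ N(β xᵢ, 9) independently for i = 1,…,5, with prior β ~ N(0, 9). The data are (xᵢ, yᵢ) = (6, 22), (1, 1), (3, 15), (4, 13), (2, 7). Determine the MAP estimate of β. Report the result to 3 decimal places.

log p(β | y) = −Σ(yᵢ − βxᵢ)²/(2·9) − β²/(2·9) + const.
Setting the derivative to zero: Σxᵢ(yᵢ − βxᵢ)/9 − β/9 = 0, so β = Σxᵢyᵢ / (Σxᵢ² + σ²/τ²).
Σxᵢyᵢ = 6·22 + 1·1 + 3·15 + 4·13 + 2·7 = 244; Σxᵢ² = 66; σ²/τ² = 1.
β̂_MAP = 244 / (66 + 1) = 244/67 ≈ 3.642.

β̂_MAP = 3.642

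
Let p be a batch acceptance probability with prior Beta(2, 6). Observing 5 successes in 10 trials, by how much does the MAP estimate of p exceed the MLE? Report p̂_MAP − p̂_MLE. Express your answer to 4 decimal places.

Posterior is Beta(7, 11); MAP = (7−1)/(18−2) = 6/16 ≈ 0.37500.
MLE ignores the prior: p̂_MLE = k/n = 5/10 ≈ 0.50000.
Difference = 6/16 − 5/10 = -1/8 ≈ -0.1250.

MAP − MLE = -0.1250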